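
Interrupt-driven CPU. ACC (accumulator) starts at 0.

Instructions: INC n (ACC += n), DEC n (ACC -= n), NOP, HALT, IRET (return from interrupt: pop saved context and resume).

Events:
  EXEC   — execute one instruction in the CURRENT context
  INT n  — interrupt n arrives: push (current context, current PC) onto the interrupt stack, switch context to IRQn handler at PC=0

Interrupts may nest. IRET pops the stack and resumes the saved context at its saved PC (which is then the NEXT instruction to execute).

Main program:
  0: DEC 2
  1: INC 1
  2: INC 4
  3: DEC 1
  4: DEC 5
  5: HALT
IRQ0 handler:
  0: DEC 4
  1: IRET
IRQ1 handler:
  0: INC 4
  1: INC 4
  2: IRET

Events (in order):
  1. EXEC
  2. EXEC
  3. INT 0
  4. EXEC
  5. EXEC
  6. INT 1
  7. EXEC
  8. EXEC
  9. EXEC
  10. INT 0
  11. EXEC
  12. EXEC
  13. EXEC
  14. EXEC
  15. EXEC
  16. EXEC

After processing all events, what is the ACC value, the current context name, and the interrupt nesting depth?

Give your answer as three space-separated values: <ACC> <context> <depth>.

Answer: -3 MAIN 0

Derivation:
Event 1 (EXEC): [MAIN] PC=0: DEC 2 -> ACC=-2
Event 2 (EXEC): [MAIN] PC=1: INC 1 -> ACC=-1
Event 3 (INT 0): INT 0 arrives: push (MAIN, PC=2), enter IRQ0 at PC=0 (depth now 1)
Event 4 (EXEC): [IRQ0] PC=0: DEC 4 -> ACC=-5
Event 5 (EXEC): [IRQ0] PC=1: IRET -> resume MAIN at PC=2 (depth now 0)
Event 6 (INT 1): INT 1 arrives: push (MAIN, PC=2), enter IRQ1 at PC=0 (depth now 1)
Event 7 (EXEC): [IRQ1] PC=0: INC 4 -> ACC=-1
Event 8 (EXEC): [IRQ1] PC=1: INC 4 -> ACC=3
Event 9 (EXEC): [IRQ1] PC=2: IRET -> resume MAIN at PC=2 (depth now 0)
Event 10 (INT 0): INT 0 arrives: push (MAIN, PC=2), enter IRQ0 at PC=0 (depth now 1)
Event 11 (EXEC): [IRQ0] PC=0: DEC 4 -> ACC=-1
Event 12 (EXEC): [IRQ0] PC=1: IRET -> resume MAIN at PC=2 (depth now 0)
Event 13 (EXEC): [MAIN] PC=2: INC 4 -> ACC=3
Event 14 (EXEC): [MAIN] PC=3: DEC 1 -> ACC=2
Event 15 (EXEC): [MAIN] PC=4: DEC 5 -> ACC=-3
Event 16 (EXEC): [MAIN] PC=5: HALT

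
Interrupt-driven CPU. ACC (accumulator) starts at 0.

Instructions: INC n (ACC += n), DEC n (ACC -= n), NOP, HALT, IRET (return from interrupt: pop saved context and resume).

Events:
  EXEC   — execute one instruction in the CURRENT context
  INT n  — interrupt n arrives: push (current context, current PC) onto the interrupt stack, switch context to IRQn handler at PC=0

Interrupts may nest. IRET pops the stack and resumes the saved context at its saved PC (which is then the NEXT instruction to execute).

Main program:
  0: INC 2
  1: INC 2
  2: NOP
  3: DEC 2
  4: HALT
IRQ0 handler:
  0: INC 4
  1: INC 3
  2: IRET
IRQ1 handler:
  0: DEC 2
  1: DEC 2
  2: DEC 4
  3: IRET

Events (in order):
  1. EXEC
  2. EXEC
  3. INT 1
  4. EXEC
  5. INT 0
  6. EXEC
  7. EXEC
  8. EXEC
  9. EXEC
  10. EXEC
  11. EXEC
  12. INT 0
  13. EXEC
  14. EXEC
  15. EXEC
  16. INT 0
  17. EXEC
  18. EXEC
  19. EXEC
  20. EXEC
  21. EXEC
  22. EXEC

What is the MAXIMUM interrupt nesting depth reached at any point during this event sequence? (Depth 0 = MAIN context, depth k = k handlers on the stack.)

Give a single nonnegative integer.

Answer: 2

Derivation:
Event 1 (EXEC): [MAIN] PC=0: INC 2 -> ACC=2 [depth=0]
Event 2 (EXEC): [MAIN] PC=1: INC 2 -> ACC=4 [depth=0]
Event 3 (INT 1): INT 1 arrives: push (MAIN, PC=2), enter IRQ1 at PC=0 (depth now 1) [depth=1]
Event 4 (EXEC): [IRQ1] PC=0: DEC 2 -> ACC=2 [depth=1]
Event 5 (INT 0): INT 0 arrives: push (IRQ1, PC=1), enter IRQ0 at PC=0 (depth now 2) [depth=2]
Event 6 (EXEC): [IRQ0] PC=0: INC 4 -> ACC=6 [depth=2]
Event 7 (EXEC): [IRQ0] PC=1: INC 3 -> ACC=9 [depth=2]
Event 8 (EXEC): [IRQ0] PC=2: IRET -> resume IRQ1 at PC=1 (depth now 1) [depth=1]
Event 9 (EXEC): [IRQ1] PC=1: DEC 2 -> ACC=7 [depth=1]
Event 10 (EXEC): [IRQ1] PC=2: DEC 4 -> ACC=3 [depth=1]
Event 11 (EXEC): [IRQ1] PC=3: IRET -> resume MAIN at PC=2 (depth now 0) [depth=0]
Event 12 (INT 0): INT 0 arrives: push (MAIN, PC=2), enter IRQ0 at PC=0 (depth now 1) [depth=1]
Event 13 (EXEC): [IRQ0] PC=0: INC 4 -> ACC=7 [depth=1]
Event 14 (EXEC): [IRQ0] PC=1: INC 3 -> ACC=10 [depth=1]
Event 15 (EXEC): [IRQ0] PC=2: IRET -> resume MAIN at PC=2 (depth now 0) [depth=0]
Event 16 (INT 0): INT 0 arrives: push (MAIN, PC=2), enter IRQ0 at PC=0 (depth now 1) [depth=1]
Event 17 (EXEC): [IRQ0] PC=0: INC 4 -> ACC=14 [depth=1]
Event 18 (EXEC): [IRQ0] PC=1: INC 3 -> ACC=17 [depth=1]
Event 19 (EXEC): [IRQ0] PC=2: IRET -> resume MAIN at PC=2 (depth now 0) [depth=0]
Event 20 (EXEC): [MAIN] PC=2: NOP [depth=0]
Event 21 (EXEC): [MAIN] PC=3: DEC 2 -> ACC=15 [depth=0]
Event 22 (EXEC): [MAIN] PC=4: HALT [depth=0]
Max depth observed: 2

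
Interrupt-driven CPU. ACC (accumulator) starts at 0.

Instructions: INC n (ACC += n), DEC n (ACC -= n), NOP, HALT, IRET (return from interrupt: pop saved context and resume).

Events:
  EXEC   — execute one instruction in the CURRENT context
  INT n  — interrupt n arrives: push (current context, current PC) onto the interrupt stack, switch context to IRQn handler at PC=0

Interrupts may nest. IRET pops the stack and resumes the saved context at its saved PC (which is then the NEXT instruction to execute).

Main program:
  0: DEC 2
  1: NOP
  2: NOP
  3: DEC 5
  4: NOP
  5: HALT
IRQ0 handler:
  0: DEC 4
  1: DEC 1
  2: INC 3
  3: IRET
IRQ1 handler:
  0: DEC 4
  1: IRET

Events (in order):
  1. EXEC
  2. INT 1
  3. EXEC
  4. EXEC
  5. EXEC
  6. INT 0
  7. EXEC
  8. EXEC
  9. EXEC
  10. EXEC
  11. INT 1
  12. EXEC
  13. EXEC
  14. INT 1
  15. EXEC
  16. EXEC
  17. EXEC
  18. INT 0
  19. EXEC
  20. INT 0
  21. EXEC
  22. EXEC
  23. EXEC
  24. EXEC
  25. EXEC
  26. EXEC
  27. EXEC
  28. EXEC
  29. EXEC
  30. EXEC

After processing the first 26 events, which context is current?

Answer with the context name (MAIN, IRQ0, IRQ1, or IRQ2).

Event 1 (EXEC): [MAIN] PC=0: DEC 2 -> ACC=-2
Event 2 (INT 1): INT 1 arrives: push (MAIN, PC=1), enter IRQ1 at PC=0 (depth now 1)
Event 3 (EXEC): [IRQ1] PC=0: DEC 4 -> ACC=-6
Event 4 (EXEC): [IRQ1] PC=1: IRET -> resume MAIN at PC=1 (depth now 0)
Event 5 (EXEC): [MAIN] PC=1: NOP
Event 6 (INT 0): INT 0 arrives: push (MAIN, PC=2), enter IRQ0 at PC=0 (depth now 1)
Event 7 (EXEC): [IRQ0] PC=0: DEC 4 -> ACC=-10
Event 8 (EXEC): [IRQ0] PC=1: DEC 1 -> ACC=-11
Event 9 (EXEC): [IRQ0] PC=2: INC 3 -> ACC=-8
Event 10 (EXEC): [IRQ0] PC=3: IRET -> resume MAIN at PC=2 (depth now 0)
Event 11 (INT 1): INT 1 arrives: push (MAIN, PC=2), enter IRQ1 at PC=0 (depth now 1)
Event 12 (EXEC): [IRQ1] PC=0: DEC 4 -> ACC=-12
Event 13 (EXEC): [IRQ1] PC=1: IRET -> resume MAIN at PC=2 (depth now 0)
Event 14 (INT 1): INT 1 arrives: push (MAIN, PC=2), enter IRQ1 at PC=0 (depth now 1)
Event 15 (EXEC): [IRQ1] PC=0: DEC 4 -> ACC=-16
Event 16 (EXEC): [IRQ1] PC=1: IRET -> resume MAIN at PC=2 (depth now 0)
Event 17 (EXEC): [MAIN] PC=2: NOP
Event 18 (INT 0): INT 0 arrives: push (MAIN, PC=3), enter IRQ0 at PC=0 (depth now 1)
Event 19 (EXEC): [IRQ0] PC=0: DEC 4 -> ACC=-20
Event 20 (INT 0): INT 0 arrives: push (IRQ0, PC=1), enter IRQ0 at PC=0 (depth now 2)
Event 21 (EXEC): [IRQ0] PC=0: DEC 4 -> ACC=-24
Event 22 (EXEC): [IRQ0] PC=1: DEC 1 -> ACC=-25
Event 23 (EXEC): [IRQ0] PC=2: INC 3 -> ACC=-22
Event 24 (EXEC): [IRQ0] PC=3: IRET -> resume IRQ0 at PC=1 (depth now 1)
Event 25 (EXEC): [IRQ0] PC=1: DEC 1 -> ACC=-23
Event 26 (EXEC): [IRQ0] PC=2: INC 3 -> ACC=-20

Answer: IRQ0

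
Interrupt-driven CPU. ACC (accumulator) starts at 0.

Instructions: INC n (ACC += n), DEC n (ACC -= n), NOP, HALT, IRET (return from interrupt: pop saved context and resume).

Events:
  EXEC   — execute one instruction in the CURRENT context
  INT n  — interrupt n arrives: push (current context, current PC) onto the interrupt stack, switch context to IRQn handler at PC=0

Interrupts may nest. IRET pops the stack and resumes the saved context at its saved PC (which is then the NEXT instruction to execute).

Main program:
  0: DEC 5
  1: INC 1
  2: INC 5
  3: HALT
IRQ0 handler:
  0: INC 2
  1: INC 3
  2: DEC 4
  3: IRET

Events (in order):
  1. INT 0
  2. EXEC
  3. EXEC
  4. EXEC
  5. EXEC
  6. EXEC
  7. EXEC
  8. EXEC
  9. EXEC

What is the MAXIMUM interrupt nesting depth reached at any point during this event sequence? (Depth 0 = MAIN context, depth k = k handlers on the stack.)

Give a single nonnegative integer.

Answer: 1

Derivation:
Event 1 (INT 0): INT 0 arrives: push (MAIN, PC=0), enter IRQ0 at PC=0 (depth now 1) [depth=1]
Event 2 (EXEC): [IRQ0] PC=0: INC 2 -> ACC=2 [depth=1]
Event 3 (EXEC): [IRQ0] PC=1: INC 3 -> ACC=5 [depth=1]
Event 4 (EXEC): [IRQ0] PC=2: DEC 4 -> ACC=1 [depth=1]
Event 5 (EXEC): [IRQ0] PC=3: IRET -> resume MAIN at PC=0 (depth now 0) [depth=0]
Event 6 (EXEC): [MAIN] PC=0: DEC 5 -> ACC=-4 [depth=0]
Event 7 (EXEC): [MAIN] PC=1: INC 1 -> ACC=-3 [depth=0]
Event 8 (EXEC): [MAIN] PC=2: INC 5 -> ACC=2 [depth=0]
Event 9 (EXEC): [MAIN] PC=3: HALT [depth=0]
Max depth observed: 1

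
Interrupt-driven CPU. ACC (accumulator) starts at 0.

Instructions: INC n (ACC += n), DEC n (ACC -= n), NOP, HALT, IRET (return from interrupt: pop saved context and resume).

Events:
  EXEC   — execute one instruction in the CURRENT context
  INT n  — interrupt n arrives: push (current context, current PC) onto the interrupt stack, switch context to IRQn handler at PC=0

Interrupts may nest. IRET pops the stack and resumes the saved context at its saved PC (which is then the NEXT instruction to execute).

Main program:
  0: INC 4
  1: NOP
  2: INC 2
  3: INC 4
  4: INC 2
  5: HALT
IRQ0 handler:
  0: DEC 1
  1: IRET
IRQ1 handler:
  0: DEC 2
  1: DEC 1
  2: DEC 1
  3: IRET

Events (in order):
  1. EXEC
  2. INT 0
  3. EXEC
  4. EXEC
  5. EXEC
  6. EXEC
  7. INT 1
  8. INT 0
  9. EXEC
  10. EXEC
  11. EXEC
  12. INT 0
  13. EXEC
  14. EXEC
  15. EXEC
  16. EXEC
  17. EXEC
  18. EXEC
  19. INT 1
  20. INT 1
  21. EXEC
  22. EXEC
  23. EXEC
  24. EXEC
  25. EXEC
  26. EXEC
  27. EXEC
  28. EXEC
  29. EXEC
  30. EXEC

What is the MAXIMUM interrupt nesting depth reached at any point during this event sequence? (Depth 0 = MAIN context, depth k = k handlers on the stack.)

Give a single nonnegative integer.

Answer: 2

Derivation:
Event 1 (EXEC): [MAIN] PC=0: INC 4 -> ACC=4 [depth=0]
Event 2 (INT 0): INT 0 arrives: push (MAIN, PC=1), enter IRQ0 at PC=0 (depth now 1) [depth=1]
Event 3 (EXEC): [IRQ0] PC=0: DEC 1 -> ACC=3 [depth=1]
Event 4 (EXEC): [IRQ0] PC=1: IRET -> resume MAIN at PC=1 (depth now 0) [depth=0]
Event 5 (EXEC): [MAIN] PC=1: NOP [depth=0]
Event 6 (EXEC): [MAIN] PC=2: INC 2 -> ACC=5 [depth=0]
Event 7 (INT 1): INT 1 arrives: push (MAIN, PC=3), enter IRQ1 at PC=0 (depth now 1) [depth=1]
Event 8 (INT 0): INT 0 arrives: push (IRQ1, PC=0), enter IRQ0 at PC=0 (depth now 2) [depth=2]
Event 9 (EXEC): [IRQ0] PC=0: DEC 1 -> ACC=4 [depth=2]
Event 10 (EXEC): [IRQ0] PC=1: IRET -> resume IRQ1 at PC=0 (depth now 1) [depth=1]
Event 11 (EXEC): [IRQ1] PC=0: DEC 2 -> ACC=2 [depth=1]
Event 12 (INT 0): INT 0 arrives: push (IRQ1, PC=1), enter IRQ0 at PC=0 (depth now 2) [depth=2]
Event 13 (EXEC): [IRQ0] PC=0: DEC 1 -> ACC=1 [depth=2]
Event 14 (EXEC): [IRQ0] PC=1: IRET -> resume IRQ1 at PC=1 (depth now 1) [depth=1]
Event 15 (EXEC): [IRQ1] PC=1: DEC 1 -> ACC=0 [depth=1]
Event 16 (EXEC): [IRQ1] PC=2: DEC 1 -> ACC=-1 [depth=1]
Event 17 (EXEC): [IRQ1] PC=3: IRET -> resume MAIN at PC=3 (depth now 0) [depth=0]
Event 18 (EXEC): [MAIN] PC=3: INC 4 -> ACC=3 [depth=0]
Event 19 (INT 1): INT 1 arrives: push (MAIN, PC=4), enter IRQ1 at PC=0 (depth now 1) [depth=1]
Event 20 (INT 1): INT 1 arrives: push (IRQ1, PC=0), enter IRQ1 at PC=0 (depth now 2) [depth=2]
Event 21 (EXEC): [IRQ1] PC=0: DEC 2 -> ACC=1 [depth=2]
Event 22 (EXEC): [IRQ1] PC=1: DEC 1 -> ACC=0 [depth=2]
Event 23 (EXEC): [IRQ1] PC=2: DEC 1 -> ACC=-1 [depth=2]
Event 24 (EXEC): [IRQ1] PC=3: IRET -> resume IRQ1 at PC=0 (depth now 1) [depth=1]
Event 25 (EXEC): [IRQ1] PC=0: DEC 2 -> ACC=-3 [depth=1]
Event 26 (EXEC): [IRQ1] PC=1: DEC 1 -> ACC=-4 [depth=1]
Event 27 (EXEC): [IRQ1] PC=2: DEC 1 -> ACC=-5 [depth=1]
Event 28 (EXEC): [IRQ1] PC=3: IRET -> resume MAIN at PC=4 (depth now 0) [depth=0]
Event 29 (EXEC): [MAIN] PC=4: INC 2 -> ACC=-3 [depth=0]
Event 30 (EXEC): [MAIN] PC=5: HALT [depth=0]
Max depth observed: 2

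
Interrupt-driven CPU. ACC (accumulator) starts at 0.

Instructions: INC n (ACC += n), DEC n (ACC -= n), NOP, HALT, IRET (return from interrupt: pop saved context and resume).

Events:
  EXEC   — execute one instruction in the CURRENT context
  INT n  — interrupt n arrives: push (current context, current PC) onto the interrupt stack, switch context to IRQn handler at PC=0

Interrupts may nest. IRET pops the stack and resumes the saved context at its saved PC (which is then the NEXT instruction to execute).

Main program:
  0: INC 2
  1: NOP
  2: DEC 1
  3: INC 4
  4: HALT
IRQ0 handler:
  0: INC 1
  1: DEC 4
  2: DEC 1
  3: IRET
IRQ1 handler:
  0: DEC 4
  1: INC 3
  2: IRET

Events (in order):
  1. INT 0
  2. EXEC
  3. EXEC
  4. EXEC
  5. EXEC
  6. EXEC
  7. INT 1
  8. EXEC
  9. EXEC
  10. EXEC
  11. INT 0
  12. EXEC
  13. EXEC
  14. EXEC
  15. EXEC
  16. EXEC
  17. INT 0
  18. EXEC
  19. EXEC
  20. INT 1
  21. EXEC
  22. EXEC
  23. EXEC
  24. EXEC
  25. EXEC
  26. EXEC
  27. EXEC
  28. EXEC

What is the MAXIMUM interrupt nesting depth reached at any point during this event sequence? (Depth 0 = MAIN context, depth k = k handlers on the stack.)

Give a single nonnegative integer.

Event 1 (INT 0): INT 0 arrives: push (MAIN, PC=0), enter IRQ0 at PC=0 (depth now 1) [depth=1]
Event 2 (EXEC): [IRQ0] PC=0: INC 1 -> ACC=1 [depth=1]
Event 3 (EXEC): [IRQ0] PC=1: DEC 4 -> ACC=-3 [depth=1]
Event 4 (EXEC): [IRQ0] PC=2: DEC 1 -> ACC=-4 [depth=1]
Event 5 (EXEC): [IRQ0] PC=3: IRET -> resume MAIN at PC=0 (depth now 0) [depth=0]
Event 6 (EXEC): [MAIN] PC=0: INC 2 -> ACC=-2 [depth=0]
Event 7 (INT 1): INT 1 arrives: push (MAIN, PC=1), enter IRQ1 at PC=0 (depth now 1) [depth=1]
Event 8 (EXEC): [IRQ1] PC=0: DEC 4 -> ACC=-6 [depth=1]
Event 9 (EXEC): [IRQ1] PC=1: INC 3 -> ACC=-3 [depth=1]
Event 10 (EXEC): [IRQ1] PC=2: IRET -> resume MAIN at PC=1 (depth now 0) [depth=0]
Event 11 (INT 0): INT 0 arrives: push (MAIN, PC=1), enter IRQ0 at PC=0 (depth now 1) [depth=1]
Event 12 (EXEC): [IRQ0] PC=0: INC 1 -> ACC=-2 [depth=1]
Event 13 (EXEC): [IRQ0] PC=1: DEC 4 -> ACC=-6 [depth=1]
Event 14 (EXEC): [IRQ0] PC=2: DEC 1 -> ACC=-7 [depth=1]
Event 15 (EXEC): [IRQ0] PC=3: IRET -> resume MAIN at PC=1 (depth now 0) [depth=0]
Event 16 (EXEC): [MAIN] PC=1: NOP [depth=0]
Event 17 (INT 0): INT 0 arrives: push (MAIN, PC=2), enter IRQ0 at PC=0 (depth now 1) [depth=1]
Event 18 (EXEC): [IRQ0] PC=0: INC 1 -> ACC=-6 [depth=1]
Event 19 (EXEC): [IRQ0] PC=1: DEC 4 -> ACC=-10 [depth=1]
Event 20 (INT 1): INT 1 arrives: push (IRQ0, PC=2), enter IRQ1 at PC=0 (depth now 2) [depth=2]
Event 21 (EXEC): [IRQ1] PC=0: DEC 4 -> ACC=-14 [depth=2]
Event 22 (EXEC): [IRQ1] PC=1: INC 3 -> ACC=-11 [depth=2]
Event 23 (EXEC): [IRQ1] PC=2: IRET -> resume IRQ0 at PC=2 (depth now 1) [depth=1]
Event 24 (EXEC): [IRQ0] PC=2: DEC 1 -> ACC=-12 [depth=1]
Event 25 (EXEC): [IRQ0] PC=3: IRET -> resume MAIN at PC=2 (depth now 0) [depth=0]
Event 26 (EXEC): [MAIN] PC=2: DEC 1 -> ACC=-13 [depth=0]
Event 27 (EXEC): [MAIN] PC=3: INC 4 -> ACC=-9 [depth=0]
Event 28 (EXEC): [MAIN] PC=4: HALT [depth=0]
Max depth observed: 2

Answer: 2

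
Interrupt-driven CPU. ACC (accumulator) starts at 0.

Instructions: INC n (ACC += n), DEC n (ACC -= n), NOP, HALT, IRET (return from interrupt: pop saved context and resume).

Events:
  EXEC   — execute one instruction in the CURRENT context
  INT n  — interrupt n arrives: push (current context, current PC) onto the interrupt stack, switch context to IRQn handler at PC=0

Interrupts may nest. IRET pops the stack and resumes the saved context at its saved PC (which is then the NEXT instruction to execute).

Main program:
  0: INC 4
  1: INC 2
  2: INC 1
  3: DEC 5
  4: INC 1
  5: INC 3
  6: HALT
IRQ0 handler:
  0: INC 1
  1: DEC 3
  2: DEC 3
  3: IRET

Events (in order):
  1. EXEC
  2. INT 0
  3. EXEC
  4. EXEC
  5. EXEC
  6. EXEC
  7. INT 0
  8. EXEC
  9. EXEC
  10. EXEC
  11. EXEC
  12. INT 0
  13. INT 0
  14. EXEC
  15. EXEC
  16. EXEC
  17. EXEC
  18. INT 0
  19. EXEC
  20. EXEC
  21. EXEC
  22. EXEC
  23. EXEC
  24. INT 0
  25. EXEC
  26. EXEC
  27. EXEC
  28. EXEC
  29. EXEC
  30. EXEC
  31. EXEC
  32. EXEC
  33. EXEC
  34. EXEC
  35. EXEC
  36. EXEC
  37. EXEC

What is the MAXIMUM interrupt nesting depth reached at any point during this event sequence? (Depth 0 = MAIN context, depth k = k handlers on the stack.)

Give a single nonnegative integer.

Answer: 2

Derivation:
Event 1 (EXEC): [MAIN] PC=0: INC 4 -> ACC=4 [depth=0]
Event 2 (INT 0): INT 0 arrives: push (MAIN, PC=1), enter IRQ0 at PC=0 (depth now 1) [depth=1]
Event 3 (EXEC): [IRQ0] PC=0: INC 1 -> ACC=5 [depth=1]
Event 4 (EXEC): [IRQ0] PC=1: DEC 3 -> ACC=2 [depth=1]
Event 5 (EXEC): [IRQ0] PC=2: DEC 3 -> ACC=-1 [depth=1]
Event 6 (EXEC): [IRQ0] PC=3: IRET -> resume MAIN at PC=1 (depth now 0) [depth=0]
Event 7 (INT 0): INT 0 arrives: push (MAIN, PC=1), enter IRQ0 at PC=0 (depth now 1) [depth=1]
Event 8 (EXEC): [IRQ0] PC=0: INC 1 -> ACC=0 [depth=1]
Event 9 (EXEC): [IRQ0] PC=1: DEC 3 -> ACC=-3 [depth=1]
Event 10 (EXEC): [IRQ0] PC=2: DEC 3 -> ACC=-6 [depth=1]
Event 11 (EXEC): [IRQ0] PC=3: IRET -> resume MAIN at PC=1 (depth now 0) [depth=0]
Event 12 (INT 0): INT 0 arrives: push (MAIN, PC=1), enter IRQ0 at PC=0 (depth now 1) [depth=1]
Event 13 (INT 0): INT 0 arrives: push (IRQ0, PC=0), enter IRQ0 at PC=0 (depth now 2) [depth=2]
Event 14 (EXEC): [IRQ0] PC=0: INC 1 -> ACC=-5 [depth=2]
Event 15 (EXEC): [IRQ0] PC=1: DEC 3 -> ACC=-8 [depth=2]
Event 16 (EXEC): [IRQ0] PC=2: DEC 3 -> ACC=-11 [depth=2]
Event 17 (EXEC): [IRQ0] PC=3: IRET -> resume IRQ0 at PC=0 (depth now 1) [depth=1]
Event 18 (INT 0): INT 0 arrives: push (IRQ0, PC=0), enter IRQ0 at PC=0 (depth now 2) [depth=2]
Event 19 (EXEC): [IRQ0] PC=0: INC 1 -> ACC=-10 [depth=2]
Event 20 (EXEC): [IRQ0] PC=1: DEC 3 -> ACC=-13 [depth=2]
Event 21 (EXEC): [IRQ0] PC=2: DEC 3 -> ACC=-16 [depth=2]
Event 22 (EXEC): [IRQ0] PC=3: IRET -> resume IRQ0 at PC=0 (depth now 1) [depth=1]
Event 23 (EXEC): [IRQ0] PC=0: INC 1 -> ACC=-15 [depth=1]
Event 24 (INT 0): INT 0 arrives: push (IRQ0, PC=1), enter IRQ0 at PC=0 (depth now 2) [depth=2]
Event 25 (EXEC): [IRQ0] PC=0: INC 1 -> ACC=-14 [depth=2]
Event 26 (EXEC): [IRQ0] PC=1: DEC 3 -> ACC=-17 [depth=2]
Event 27 (EXEC): [IRQ0] PC=2: DEC 3 -> ACC=-20 [depth=2]
Event 28 (EXEC): [IRQ0] PC=3: IRET -> resume IRQ0 at PC=1 (depth now 1) [depth=1]
Event 29 (EXEC): [IRQ0] PC=1: DEC 3 -> ACC=-23 [depth=1]
Event 30 (EXEC): [IRQ0] PC=2: DEC 3 -> ACC=-26 [depth=1]
Event 31 (EXEC): [IRQ0] PC=3: IRET -> resume MAIN at PC=1 (depth now 0) [depth=0]
Event 32 (EXEC): [MAIN] PC=1: INC 2 -> ACC=-24 [depth=0]
Event 33 (EXEC): [MAIN] PC=2: INC 1 -> ACC=-23 [depth=0]
Event 34 (EXEC): [MAIN] PC=3: DEC 5 -> ACC=-28 [depth=0]
Event 35 (EXEC): [MAIN] PC=4: INC 1 -> ACC=-27 [depth=0]
Event 36 (EXEC): [MAIN] PC=5: INC 3 -> ACC=-24 [depth=0]
Event 37 (EXEC): [MAIN] PC=6: HALT [depth=0]
Max depth observed: 2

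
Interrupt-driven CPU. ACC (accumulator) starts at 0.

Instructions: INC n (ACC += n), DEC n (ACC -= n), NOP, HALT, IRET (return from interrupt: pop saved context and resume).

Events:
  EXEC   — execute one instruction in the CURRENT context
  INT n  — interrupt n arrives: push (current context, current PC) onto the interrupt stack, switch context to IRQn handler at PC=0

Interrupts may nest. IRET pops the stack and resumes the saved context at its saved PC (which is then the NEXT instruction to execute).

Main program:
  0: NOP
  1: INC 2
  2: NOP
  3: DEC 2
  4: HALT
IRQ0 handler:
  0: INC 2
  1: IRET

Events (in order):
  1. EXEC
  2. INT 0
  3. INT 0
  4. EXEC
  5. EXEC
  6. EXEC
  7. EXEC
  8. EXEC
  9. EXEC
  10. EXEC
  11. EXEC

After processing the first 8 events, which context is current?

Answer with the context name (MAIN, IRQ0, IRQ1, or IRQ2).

Event 1 (EXEC): [MAIN] PC=0: NOP
Event 2 (INT 0): INT 0 arrives: push (MAIN, PC=1), enter IRQ0 at PC=0 (depth now 1)
Event 3 (INT 0): INT 0 arrives: push (IRQ0, PC=0), enter IRQ0 at PC=0 (depth now 2)
Event 4 (EXEC): [IRQ0] PC=0: INC 2 -> ACC=2
Event 5 (EXEC): [IRQ0] PC=1: IRET -> resume IRQ0 at PC=0 (depth now 1)
Event 6 (EXEC): [IRQ0] PC=0: INC 2 -> ACC=4
Event 7 (EXEC): [IRQ0] PC=1: IRET -> resume MAIN at PC=1 (depth now 0)
Event 8 (EXEC): [MAIN] PC=1: INC 2 -> ACC=6

Answer: MAIN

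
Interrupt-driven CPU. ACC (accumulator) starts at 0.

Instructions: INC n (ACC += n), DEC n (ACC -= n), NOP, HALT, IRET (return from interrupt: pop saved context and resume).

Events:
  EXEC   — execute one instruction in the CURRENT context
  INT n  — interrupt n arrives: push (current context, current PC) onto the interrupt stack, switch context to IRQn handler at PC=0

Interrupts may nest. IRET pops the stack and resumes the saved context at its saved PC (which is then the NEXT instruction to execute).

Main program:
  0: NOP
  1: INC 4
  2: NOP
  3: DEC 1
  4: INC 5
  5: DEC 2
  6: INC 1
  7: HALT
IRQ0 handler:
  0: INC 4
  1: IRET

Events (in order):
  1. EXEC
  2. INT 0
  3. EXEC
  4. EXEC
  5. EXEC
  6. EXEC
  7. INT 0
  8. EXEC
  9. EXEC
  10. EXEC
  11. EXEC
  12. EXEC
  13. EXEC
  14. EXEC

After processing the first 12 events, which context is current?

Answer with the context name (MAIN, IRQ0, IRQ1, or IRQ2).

Answer: MAIN

Derivation:
Event 1 (EXEC): [MAIN] PC=0: NOP
Event 2 (INT 0): INT 0 arrives: push (MAIN, PC=1), enter IRQ0 at PC=0 (depth now 1)
Event 3 (EXEC): [IRQ0] PC=0: INC 4 -> ACC=4
Event 4 (EXEC): [IRQ0] PC=1: IRET -> resume MAIN at PC=1 (depth now 0)
Event 5 (EXEC): [MAIN] PC=1: INC 4 -> ACC=8
Event 6 (EXEC): [MAIN] PC=2: NOP
Event 7 (INT 0): INT 0 arrives: push (MAIN, PC=3), enter IRQ0 at PC=0 (depth now 1)
Event 8 (EXEC): [IRQ0] PC=0: INC 4 -> ACC=12
Event 9 (EXEC): [IRQ0] PC=1: IRET -> resume MAIN at PC=3 (depth now 0)
Event 10 (EXEC): [MAIN] PC=3: DEC 1 -> ACC=11
Event 11 (EXEC): [MAIN] PC=4: INC 5 -> ACC=16
Event 12 (EXEC): [MAIN] PC=5: DEC 2 -> ACC=14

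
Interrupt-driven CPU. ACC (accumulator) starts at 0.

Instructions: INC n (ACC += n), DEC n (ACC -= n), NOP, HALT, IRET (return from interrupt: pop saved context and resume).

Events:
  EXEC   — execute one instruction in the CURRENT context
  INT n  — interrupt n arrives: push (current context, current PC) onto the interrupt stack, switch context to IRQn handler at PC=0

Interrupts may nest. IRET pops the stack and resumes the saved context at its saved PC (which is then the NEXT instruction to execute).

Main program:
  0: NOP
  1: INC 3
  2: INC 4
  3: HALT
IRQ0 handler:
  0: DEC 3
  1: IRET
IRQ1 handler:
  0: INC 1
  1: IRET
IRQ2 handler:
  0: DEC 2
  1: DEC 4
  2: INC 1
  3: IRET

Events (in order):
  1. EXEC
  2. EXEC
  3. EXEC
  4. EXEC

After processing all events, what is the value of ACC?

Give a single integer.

Event 1 (EXEC): [MAIN] PC=0: NOP
Event 2 (EXEC): [MAIN] PC=1: INC 3 -> ACC=3
Event 3 (EXEC): [MAIN] PC=2: INC 4 -> ACC=7
Event 4 (EXEC): [MAIN] PC=3: HALT

Answer: 7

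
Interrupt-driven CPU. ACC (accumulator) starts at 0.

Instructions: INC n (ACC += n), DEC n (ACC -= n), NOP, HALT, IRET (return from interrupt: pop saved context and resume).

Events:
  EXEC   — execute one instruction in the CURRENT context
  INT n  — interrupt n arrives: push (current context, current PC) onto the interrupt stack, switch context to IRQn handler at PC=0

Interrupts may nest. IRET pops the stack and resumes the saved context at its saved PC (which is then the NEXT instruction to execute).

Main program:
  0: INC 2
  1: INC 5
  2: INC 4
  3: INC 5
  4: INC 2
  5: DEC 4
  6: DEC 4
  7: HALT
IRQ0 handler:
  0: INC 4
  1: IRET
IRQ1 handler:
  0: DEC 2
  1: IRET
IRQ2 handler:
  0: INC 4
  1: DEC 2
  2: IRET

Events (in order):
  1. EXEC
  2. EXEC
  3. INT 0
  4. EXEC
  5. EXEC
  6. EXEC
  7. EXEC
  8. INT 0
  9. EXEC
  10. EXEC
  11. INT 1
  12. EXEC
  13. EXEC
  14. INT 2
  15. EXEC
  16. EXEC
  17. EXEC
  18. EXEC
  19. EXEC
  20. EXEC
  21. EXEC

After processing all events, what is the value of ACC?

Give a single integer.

Event 1 (EXEC): [MAIN] PC=0: INC 2 -> ACC=2
Event 2 (EXEC): [MAIN] PC=1: INC 5 -> ACC=7
Event 3 (INT 0): INT 0 arrives: push (MAIN, PC=2), enter IRQ0 at PC=0 (depth now 1)
Event 4 (EXEC): [IRQ0] PC=0: INC 4 -> ACC=11
Event 5 (EXEC): [IRQ0] PC=1: IRET -> resume MAIN at PC=2 (depth now 0)
Event 6 (EXEC): [MAIN] PC=2: INC 4 -> ACC=15
Event 7 (EXEC): [MAIN] PC=3: INC 5 -> ACC=20
Event 8 (INT 0): INT 0 arrives: push (MAIN, PC=4), enter IRQ0 at PC=0 (depth now 1)
Event 9 (EXEC): [IRQ0] PC=0: INC 4 -> ACC=24
Event 10 (EXEC): [IRQ0] PC=1: IRET -> resume MAIN at PC=4 (depth now 0)
Event 11 (INT 1): INT 1 arrives: push (MAIN, PC=4), enter IRQ1 at PC=0 (depth now 1)
Event 12 (EXEC): [IRQ1] PC=0: DEC 2 -> ACC=22
Event 13 (EXEC): [IRQ1] PC=1: IRET -> resume MAIN at PC=4 (depth now 0)
Event 14 (INT 2): INT 2 arrives: push (MAIN, PC=4), enter IRQ2 at PC=0 (depth now 1)
Event 15 (EXEC): [IRQ2] PC=0: INC 4 -> ACC=26
Event 16 (EXEC): [IRQ2] PC=1: DEC 2 -> ACC=24
Event 17 (EXEC): [IRQ2] PC=2: IRET -> resume MAIN at PC=4 (depth now 0)
Event 18 (EXEC): [MAIN] PC=4: INC 2 -> ACC=26
Event 19 (EXEC): [MAIN] PC=5: DEC 4 -> ACC=22
Event 20 (EXEC): [MAIN] PC=6: DEC 4 -> ACC=18
Event 21 (EXEC): [MAIN] PC=7: HALT

Answer: 18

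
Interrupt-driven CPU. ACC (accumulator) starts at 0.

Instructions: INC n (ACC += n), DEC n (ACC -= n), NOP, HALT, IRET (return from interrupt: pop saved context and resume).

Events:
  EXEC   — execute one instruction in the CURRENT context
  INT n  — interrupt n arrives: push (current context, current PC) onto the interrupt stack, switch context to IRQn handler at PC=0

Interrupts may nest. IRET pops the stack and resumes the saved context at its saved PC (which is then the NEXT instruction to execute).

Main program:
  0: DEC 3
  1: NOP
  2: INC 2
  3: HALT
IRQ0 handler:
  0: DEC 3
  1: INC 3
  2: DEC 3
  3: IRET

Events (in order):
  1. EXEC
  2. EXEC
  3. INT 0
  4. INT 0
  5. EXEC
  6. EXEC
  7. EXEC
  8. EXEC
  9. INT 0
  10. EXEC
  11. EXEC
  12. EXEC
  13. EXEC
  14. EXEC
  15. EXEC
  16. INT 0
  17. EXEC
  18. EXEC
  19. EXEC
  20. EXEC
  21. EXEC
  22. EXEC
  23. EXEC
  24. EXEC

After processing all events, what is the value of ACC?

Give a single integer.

Event 1 (EXEC): [MAIN] PC=0: DEC 3 -> ACC=-3
Event 2 (EXEC): [MAIN] PC=1: NOP
Event 3 (INT 0): INT 0 arrives: push (MAIN, PC=2), enter IRQ0 at PC=0 (depth now 1)
Event 4 (INT 0): INT 0 arrives: push (IRQ0, PC=0), enter IRQ0 at PC=0 (depth now 2)
Event 5 (EXEC): [IRQ0] PC=0: DEC 3 -> ACC=-6
Event 6 (EXEC): [IRQ0] PC=1: INC 3 -> ACC=-3
Event 7 (EXEC): [IRQ0] PC=2: DEC 3 -> ACC=-6
Event 8 (EXEC): [IRQ0] PC=3: IRET -> resume IRQ0 at PC=0 (depth now 1)
Event 9 (INT 0): INT 0 arrives: push (IRQ0, PC=0), enter IRQ0 at PC=0 (depth now 2)
Event 10 (EXEC): [IRQ0] PC=0: DEC 3 -> ACC=-9
Event 11 (EXEC): [IRQ0] PC=1: INC 3 -> ACC=-6
Event 12 (EXEC): [IRQ0] PC=2: DEC 3 -> ACC=-9
Event 13 (EXEC): [IRQ0] PC=3: IRET -> resume IRQ0 at PC=0 (depth now 1)
Event 14 (EXEC): [IRQ0] PC=0: DEC 3 -> ACC=-12
Event 15 (EXEC): [IRQ0] PC=1: INC 3 -> ACC=-9
Event 16 (INT 0): INT 0 arrives: push (IRQ0, PC=2), enter IRQ0 at PC=0 (depth now 2)
Event 17 (EXEC): [IRQ0] PC=0: DEC 3 -> ACC=-12
Event 18 (EXEC): [IRQ0] PC=1: INC 3 -> ACC=-9
Event 19 (EXEC): [IRQ0] PC=2: DEC 3 -> ACC=-12
Event 20 (EXEC): [IRQ0] PC=3: IRET -> resume IRQ0 at PC=2 (depth now 1)
Event 21 (EXEC): [IRQ0] PC=2: DEC 3 -> ACC=-15
Event 22 (EXEC): [IRQ0] PC=3: IRET -> resume MAIN at PC=2 (depth now 0)
Event 23 (EXEC): [MAIN] PC=2: INC 2 -> ACC=-13
Event 24 (EXEC): [MAIN] PC=3: HALT

Answer: -13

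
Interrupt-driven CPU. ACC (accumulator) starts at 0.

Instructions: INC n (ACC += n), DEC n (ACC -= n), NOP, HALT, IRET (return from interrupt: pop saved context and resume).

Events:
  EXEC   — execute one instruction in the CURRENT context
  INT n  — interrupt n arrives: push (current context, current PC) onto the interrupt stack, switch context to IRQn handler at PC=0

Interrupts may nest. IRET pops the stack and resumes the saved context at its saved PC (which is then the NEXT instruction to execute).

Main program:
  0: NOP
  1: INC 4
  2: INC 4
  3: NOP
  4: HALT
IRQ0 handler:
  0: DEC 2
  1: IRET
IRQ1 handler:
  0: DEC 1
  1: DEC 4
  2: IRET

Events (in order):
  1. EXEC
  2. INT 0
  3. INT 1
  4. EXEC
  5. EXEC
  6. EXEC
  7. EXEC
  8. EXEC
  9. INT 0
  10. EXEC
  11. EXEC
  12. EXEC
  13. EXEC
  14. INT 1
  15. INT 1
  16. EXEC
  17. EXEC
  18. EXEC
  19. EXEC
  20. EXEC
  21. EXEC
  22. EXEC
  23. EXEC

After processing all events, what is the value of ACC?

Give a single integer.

Answer: -11

Derivation:
Event 1 (EXEC): [MAIN] PC=0: NOP
Event 2 (INT 0): INT 0 arrives: push (MAIN, PC=1), enter IRQ0 at PC=0 (depth now 1)
Event 3 (INT 1): INT 1 arrives: push (IRQ0, PC=0), enter IRQ1 at PC=0 (depth now 2)
Event 4 (EXEC): [IRQ1] PC=0: DEC 1 -> ACC=-1
Event 5 (EXEC): [IRQ1] PC=1: DEC 4 -> ACC=-5
Event 6 (EXEC): [IRQ1] PC=2: IRET -> resume IRQ0 at PC=0 (depth now 1)
Event 7 (EXEC): [IRQ0] PC=0: DEC 2 -> ACC=-7
Event 8 (EXEC): [IRQ0] PC=1: IRET -> resume MAIN at PC=1 (depth now 0)
Event 9 (INT 0): INT 0 arrives: push (MAIN, PC=1), enter IRQ0 at PC=0 (depth now 1)
Event 10 (EXEC): [IRQ0] PC=0: DEC 2 -> ACC=-9
Event 11 (EXEC): [IRQ0] PC=1: IRET -> resume MAIN at PC=1 (depth now 0)
Event 12 (EXEC): [MAIN] PC=1: INC 4 -> ACC=-5
Event 13 (EXEC): [MAIN] PC=2: INC 4 -> ACC=-1
Event 14 (INT 1): INT 1 arrives: push (MAIN, PC=3), enter IRQ1 at PC=0 (depth now 1)
Event 15 (INT 1): INT 1 arrives: push (IRQ1, PC=0), enter IRQ1 at PC=0 (depth now 2)
Event 16 (EXEC): [IRQ1] PC=0: DEC 1 -> ACC=-2
Event 17 (EXEC): [IRQ1] PC=1: DEC 4 -> ACC=-6
Event 18 (EXEC): [IRQ1] PC=2: IRET -> resume IRQ1 at PC=0 (depth now 1)
Event 19 (EXEC): [IRQ1] PC=0: DEC 1 -> ACC=-7
Event 20 (EXEC): [IRQ1] PC=1: DEC 4 -> ACC=-11
Event 21 (EXEC): [IRQ1] PC=2: IRET -> resume MAIN at PC=3 (depth now 0)
Event 22 (EXEC): [MAIN] PC=3: NOP
Event 23 (EXEC): [MAIN] PC=4: HALT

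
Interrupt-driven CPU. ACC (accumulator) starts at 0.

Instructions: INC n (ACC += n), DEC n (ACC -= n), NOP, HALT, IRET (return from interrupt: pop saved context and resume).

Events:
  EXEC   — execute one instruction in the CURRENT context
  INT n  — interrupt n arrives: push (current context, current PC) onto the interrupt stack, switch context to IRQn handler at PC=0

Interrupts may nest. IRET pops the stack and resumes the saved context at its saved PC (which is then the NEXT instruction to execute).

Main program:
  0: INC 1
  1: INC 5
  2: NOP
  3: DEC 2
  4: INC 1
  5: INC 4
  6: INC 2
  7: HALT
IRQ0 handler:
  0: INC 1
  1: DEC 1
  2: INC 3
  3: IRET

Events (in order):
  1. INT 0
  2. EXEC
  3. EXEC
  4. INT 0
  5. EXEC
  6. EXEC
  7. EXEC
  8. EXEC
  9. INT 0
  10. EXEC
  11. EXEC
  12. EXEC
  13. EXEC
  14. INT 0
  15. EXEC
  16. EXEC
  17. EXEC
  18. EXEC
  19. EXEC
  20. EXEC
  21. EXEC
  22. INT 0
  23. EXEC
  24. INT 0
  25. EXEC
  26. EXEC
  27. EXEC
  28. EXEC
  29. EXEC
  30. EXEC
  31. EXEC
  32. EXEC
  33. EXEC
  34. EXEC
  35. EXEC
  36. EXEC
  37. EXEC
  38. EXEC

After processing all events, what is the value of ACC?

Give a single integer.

Event 1 (INT 0): INT 0 arrives: push (MAIN, PC=0), enter IRQ0 at PC=0 (depth now 1)
Event 2 (EXEC): [IRQ0] PC=0: INC 1 -> ACC=1
Event 3 (EXEC): [IRQ0] PC=1: DEC 1 -> ACC=0
Event 4 (INT 0): INT 0 arrives: push (IRQ0, PC=2), enter IRQ0 at PC=0 (depth now 2)
Event 5 (EXEC): [IRQ0] PC=0: INC 1 -> ACC=1
Event 6 (EXEC): [IRQ0] PC=1: DEC 1 -> ACC=0
Event 7 (EXEC): [IRQ0] PC=2: INC 3 -> ACC=3
Event 8 (EXEC): [IRQ0] PC=3: IRET -> resume IRQ0 at PC=2 (depth now 1)
Event 9 (INT 0): INT 0 arrives: push (IRQ0, PC=2), enter IRQ0 at PC=0 (depth now 2)
Event 10 (EXEC): [IRQ0] PC=0: INC 1 -> ACC=4
Event 11 (EXEC): [IRQ0] PC=1: DEC 1 -> ACC=3
Event 12 (EXEC): [IRQ0] PC=2: INC 3 -> ACC=6
Event 13 (EXEC): [IRQ0] PC=3: IRET -> resume IRQ0 at PC=2 (depth now 1)
Event 14 (INT 0): INT 0 arrives: push (IRQ0, PC=2), enter IRQ0 at PC=0 (depth now 2)
Event 15 (EXEC): [IRQ0] PC=0: INC 1 -> ACC=7
Event 16 (EXEC): [IRQ0] PC=1: DEC 1 -> ACC=6
Event 17 (EXEC): [IRQ0] PC=2: INC 3 -> ACC=9
Event 18 (EXEC): [IRQ0] PC=3: IRET -> resume IRQ0 at PC=2 (depth now 1)
Event 19 (EXEC): [IRQ0] PC=2: INC 3 -> ACC=12
Event 20 (EXEC): [IRQ0] PC=3: IRET -> resume MAIN at PC=0 (depth now 0)
Event 21 (EXEC): [MAIN] PC=0: INC 1 -> ACC=13
Event 22 (INT 0): INT 0 arrives: push (MAIN, PC=1), enter IRQ0 at PC=0 (depth now 1)
Event 23 (EXEC): [IRQ0] PC=0: INC 1 -> ACC=14
Event 24 (INT 0): INT 0 arrives: push (IRQ0, PC=1), enter IRQ0 at PC=0 (depth now 2)
Event 25 (EXEC): [IRQ0] PC=0: INC 1 -> ACC=15
Event 26 (EXEC): [IRQ0] PC=1: DEC 1 -> ACC=14
Event 27 (EXEC): [IRQ0] PC=2: INC 3 -> ACC=17
Event 28 (EXEC): [IRQ0] PC=3: IRET -> resume IRQ0 at PC=1 (depth now 1)
Event 29 (EXEC): [IRQ0] PC=1: DEC 1 -> ACC=16
Event 30 (EXEC): [IRQ0] PC=2: INC 3 -> ACC=19
Event 31 (EXEC): [IRQ0] PC=3: IRET -> resume MAIN at PC=1 (depth now 0)
Event 32 (EXEC): [MAIN] PC=1: INC 5 -> ACC=24
Event 33 (EXEC): [MAIN] PC=2: NOP
Event 34 (EXEC): [MAIN] PC=3: DEC 2 -> ACC=22
Event 35 (EXEC): [MAIN] PC=4: INC 1 -> ACC=23
Event 36 (EXEC): [MAIN] PC=5: INC 4 -> ACC=27
Event 37 (EXEC): [MAIN] PC=6: INC 2 -> ACC=29
Event 38 (EXEC): [MAIN] PC=7: HALT

Answer: 29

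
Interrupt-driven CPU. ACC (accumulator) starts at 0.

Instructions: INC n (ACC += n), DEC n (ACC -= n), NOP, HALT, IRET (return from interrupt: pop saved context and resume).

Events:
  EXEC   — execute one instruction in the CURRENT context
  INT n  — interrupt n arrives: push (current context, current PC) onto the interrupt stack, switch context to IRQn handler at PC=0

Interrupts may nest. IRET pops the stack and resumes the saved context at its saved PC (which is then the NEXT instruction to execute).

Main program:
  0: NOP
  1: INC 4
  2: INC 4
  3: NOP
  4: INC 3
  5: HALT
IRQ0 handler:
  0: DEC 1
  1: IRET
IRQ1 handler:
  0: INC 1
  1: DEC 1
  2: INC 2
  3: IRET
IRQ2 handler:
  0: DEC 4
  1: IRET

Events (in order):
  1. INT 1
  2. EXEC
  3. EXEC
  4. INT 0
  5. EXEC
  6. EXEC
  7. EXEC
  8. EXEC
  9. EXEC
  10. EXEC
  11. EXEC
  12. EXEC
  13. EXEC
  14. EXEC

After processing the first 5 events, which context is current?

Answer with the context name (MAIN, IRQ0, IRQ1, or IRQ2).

Event 1 (INT 1): INT 1 arrives: push (MAIN, PC=0), enter IRQ1 at PC=0 (depth now 1)
Event 2 (EXEC): [IRQ1] PC=0: INC 1 -> ACC=1
Event 3 (EXEC): [IRQ1] PC=1: DEC 1 -> ACC=0
Event 4 (INT 0): INT 0 arrives: push (IRQ1, PC=2), enter IRQ0 at PC=0 (depth now 2)
Event 5 (EXEC): [IRQ0] PC=0: DEC 1 -> ACC=-1

Answer: IRQ0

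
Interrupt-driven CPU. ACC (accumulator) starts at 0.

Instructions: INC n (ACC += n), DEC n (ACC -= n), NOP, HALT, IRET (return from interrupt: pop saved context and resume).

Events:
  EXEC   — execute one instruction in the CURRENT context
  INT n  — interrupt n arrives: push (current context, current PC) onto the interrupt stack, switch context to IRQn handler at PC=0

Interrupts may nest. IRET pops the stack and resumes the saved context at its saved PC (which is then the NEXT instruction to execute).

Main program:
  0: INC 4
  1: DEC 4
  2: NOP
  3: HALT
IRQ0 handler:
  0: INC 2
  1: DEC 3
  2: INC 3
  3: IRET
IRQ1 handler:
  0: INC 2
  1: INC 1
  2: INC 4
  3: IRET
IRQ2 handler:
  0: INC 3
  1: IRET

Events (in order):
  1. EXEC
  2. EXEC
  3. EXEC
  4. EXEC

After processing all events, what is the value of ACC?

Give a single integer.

Event 1 (EXEC): [MAIN] PC=0: INC 4 -> ACC=4
Event 2 (EXEC): [MAIN] PC=1: DEC 4 -> ACC=0
Event 3 (EXEC): [MAIN] PC=2: NOP
Event 4 (EXEC): [MAIN] PC=3: HALT

Answer: 0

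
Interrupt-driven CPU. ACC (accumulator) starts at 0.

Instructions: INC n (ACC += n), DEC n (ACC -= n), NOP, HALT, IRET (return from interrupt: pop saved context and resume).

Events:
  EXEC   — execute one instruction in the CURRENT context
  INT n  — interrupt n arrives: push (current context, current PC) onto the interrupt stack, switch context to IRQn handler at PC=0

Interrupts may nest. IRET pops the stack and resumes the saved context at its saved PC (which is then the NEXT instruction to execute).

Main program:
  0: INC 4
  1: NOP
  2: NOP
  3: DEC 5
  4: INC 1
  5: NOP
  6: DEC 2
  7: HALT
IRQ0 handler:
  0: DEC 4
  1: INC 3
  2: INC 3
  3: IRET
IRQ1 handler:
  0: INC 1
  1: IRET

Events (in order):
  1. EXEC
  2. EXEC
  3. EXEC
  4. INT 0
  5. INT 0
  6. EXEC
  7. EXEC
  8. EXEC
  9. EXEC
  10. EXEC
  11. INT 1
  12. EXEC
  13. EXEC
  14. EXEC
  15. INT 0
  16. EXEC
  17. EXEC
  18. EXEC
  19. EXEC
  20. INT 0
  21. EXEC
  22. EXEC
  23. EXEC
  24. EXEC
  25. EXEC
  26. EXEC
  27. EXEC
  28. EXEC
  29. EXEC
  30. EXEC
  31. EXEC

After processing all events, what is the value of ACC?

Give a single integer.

Answer: 7

Derivation:
Event 1 (EXEC): [MAIN] PC=0: INC 4 -> ACC=4
Event 2 (EXEC): [MAIN] PC=1: NOP
Event 3 (EXEC): [MAIN] PC=2: NOP
Event 4 (INT 0): INT 0 arrives: push (MAIN, PC=3), enter IRQ0 at PC=0 (depth now 1)
Event 5 (INT 0): INT 0 arrives: push (IRQ0, PC=0), enter IRQ0 at PC=0 (depth now 2)
Event 6 (EXEC): [IRQ0] PC=0: DEC 4 -> ACC=0
Event 7 (EXEC): [IRQ0] PC=1: INC 3 -> ACC=3
Event 8 (EXEC): [IRQ0] PC=2: INC 3 -> ACC=6
Event 9 (EXEC): [IRQ0] PC=3: IRET -> resume IRQ0 at PC=0 (depth now 1)
Event 10 (EXEC): [IRQ0] PC=0: DEC 4 -> ACC=2
Event 11 (INT 1): INT 1 arrives: push (IRQ0, PC=1), enter IRQ1 at PC=0 (depth now 2)
Event 12 (EXEC): [IRQ1] PC=0: INC 1 -> ACC=3
Event 13 (EXEC): [IRQ1] PC=1: IRET -> resume IRQ0 at PC=1 (depth now 1)
Event 14 (EXEC): [IRQ0] PC=1: INC 3 -> ACC=6
Event 15 (INT 0): INT 0 arrives: push (IRQ0, PC=2), enter IRQ0 at PC=0 (depth now 2)
Event 16 (EXEC): [IRQ0] PC=0: DEC 4 -> ACC=2
Event 17 (EXEC): [IRQ0] PC=1: INC 3 -> ACC=5
Event 18 (EXEC): [IRQ0] PC=2: INC 3 -> ACC=8
Event 19 (EXEC): [IRQ0] PC=3: IRET -> resume IRQ0 at PC=2 (depth now 1)
Event 20 (INT 0): INT 0 arrives: push (IRQ0, PC=2), enter IRQ0 at PC=0 (depth now 2)
Event 21 (EXEC): [IRQ0] PC=0: DEC 4 -> ACC=4
Event 22 (EXEC): [IRQ0] PC=1: INC 3 -> ACC=7
Event 23 (EXEC): [IRQ0] PC=2: INC 3 -> ACC=10
Event 24 (EXEC): [IRQ0] PC=3: IRET -> resume IRQ0 at PC=2 (depth now 1)
Event 25 (EXEC): [IRQ0] PC=2: INC 3 -> ACC=13
Event 26 (EXEC): [IRQ0] PC=3: IRET -> resume MAIN at PC=3 (depth now 0)
Event 27 (EXEC): [MAIN] PC=3: DEC 5 -> ACC=8
Event 28 (EXEC): [MAIN] PC=4: INC 1 -> ACC=9
Event 29 (EXEC): [MAIN] PC=5: NOP
Event 30 (EXEC): [MAIN] PC=6: DEC 2 -> ACC=7
Event 31 (EXEC): [MAIN] PC=7: HALT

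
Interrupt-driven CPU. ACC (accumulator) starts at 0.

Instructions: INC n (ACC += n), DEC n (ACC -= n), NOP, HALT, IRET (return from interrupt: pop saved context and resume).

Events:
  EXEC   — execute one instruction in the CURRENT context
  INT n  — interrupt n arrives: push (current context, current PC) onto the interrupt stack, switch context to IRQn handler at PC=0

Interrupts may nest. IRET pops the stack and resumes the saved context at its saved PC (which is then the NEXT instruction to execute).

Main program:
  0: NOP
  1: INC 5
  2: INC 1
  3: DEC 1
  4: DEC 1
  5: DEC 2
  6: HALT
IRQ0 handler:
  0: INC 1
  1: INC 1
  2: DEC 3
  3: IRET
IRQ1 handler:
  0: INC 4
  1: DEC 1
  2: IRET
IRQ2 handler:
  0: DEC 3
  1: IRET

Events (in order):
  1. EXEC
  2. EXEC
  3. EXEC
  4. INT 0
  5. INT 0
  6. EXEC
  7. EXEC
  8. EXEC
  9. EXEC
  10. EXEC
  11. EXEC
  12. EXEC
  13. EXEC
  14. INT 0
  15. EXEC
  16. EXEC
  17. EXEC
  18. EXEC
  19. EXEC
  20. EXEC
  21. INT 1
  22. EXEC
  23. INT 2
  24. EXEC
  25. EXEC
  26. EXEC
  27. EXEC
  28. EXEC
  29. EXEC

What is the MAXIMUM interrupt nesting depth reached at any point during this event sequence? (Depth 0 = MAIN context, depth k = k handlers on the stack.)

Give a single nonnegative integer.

Answer: 2

Derivation:
Event 1 (EXEC): [MAIN] PC=0: NOP [depth=0]
Event 2 (EXEC): [MAIN] PC=1: INC 5 -> ACC=5 [depth=0]
Event 3 (EXEC): [MAIN] PC=2: INC 1 -> ACC=6 [depth=0]
Event 4 (INT 0): INT 0 arrives: push (MAIN, PC=3), enter IRQ0 at PC=0 (depth now 1) [depth=1]
Event 5 (INT 0): INT 0 arrives: push (IRQ0, PC=0), enter IRQ0 at PC=0 (depth now 2) [depth=2]
Event 6 (EXEC): [IRQ0] PC=0: INC 1 -> ACC=7 [depth=2]
Event 7 (EXEC): [IRQ0] PC=1: INC 1 -> ACC=8 [depth=2]
Event 8 (EXEC): [IRQ0] PC=2: DEC 3 -> ACC=5 [depth=2]
Event 9 (EXEC): [IRQ0] PC=3: IRET -> resume IRQ0 at PC=0 (depth now 1) [depth=1]
Event 10 (EXEC): [IRQ0] PC=0: INC 1 -> ACC=6 [depth=1]
Event 11 (EXEC): [IRQ0] PC=1: INC 1 -> ACC=7 [depth=1]
Event 12 (EXEC): [IRQ0] PC=2: DEC 3 -> ACC=4 [depth=1]
Event 13 (EXEC): [IRQ0] PC=3: IRET -> resume MAIN at PC=3 (depth now 0) [depth=0]
Event 14 (INT 0): INT 0 arrives: push (MAIN, PC=3), enter IRQ0 at PC=0 (depth now 1) [depth=1]
Event 15 (EXEC): [IRQ0] PC=0: INC 1 -> ACC=5 [depth=1]
Event 16 (EXEC): [IRQ0] PC=1: INC 1 -> ACC=6 [depth=1]
Event 17 (EXEC): [IRQ0] PC=2: DEC 3 -> ACC=3 [depth=1]
Event 18 (EXEC): [IRQ0] PC=3: IRET -> resume MAIN at PC=3 (depth now 0) [depth=0]
Event 19 (EXEC): [MAIN] PC=3: DEC 1 -> ACC=2 [depth=0]
Event 20 (EXEC): [MAIN] PC=4: DEC 1 -> ACC=1 [depth=0]
Event 21 (INT 1): INT 1 arrives: push (MAIN, PC=5), enter IRQ1 at PC=0 (depth now 1) [depth=1]
Event 22 (EXEC): [IRQ1] PC=0: INC 4 -> ACC=5 [depth=1]
Event 23 (INT 2): INT 2 arrives: push (IRQ1, PC=1), enter IRQ2 at PC=0 (depth now 2) [depth=2]
Event 24 (EXEC): [IRQ2] PC=0: DEC 3 -> ACC=2 [depth=2]
Event 25 (EXEC): [IRQ2] PC=1: IRET -> resume IRQ1 at PC=1 (depth now 1) [depth=1]
Event 26 (EXEC): [IRQ1] PC=1: DEC 1 -> ACC=1 [depth=1]
Event 27 (EXEC): [IRQ1] PC=2: IRET -> resume MAIN at PC=5 (depth now 0) [depth=0]
Event 28 (EXEC): [MAIN] PC=5: DEC 2 -> ACC=-1 [depth=0]
Event 29 (EXEC): [MAIN] PC=6: HALT [depth=0]
Max depth observed: 2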